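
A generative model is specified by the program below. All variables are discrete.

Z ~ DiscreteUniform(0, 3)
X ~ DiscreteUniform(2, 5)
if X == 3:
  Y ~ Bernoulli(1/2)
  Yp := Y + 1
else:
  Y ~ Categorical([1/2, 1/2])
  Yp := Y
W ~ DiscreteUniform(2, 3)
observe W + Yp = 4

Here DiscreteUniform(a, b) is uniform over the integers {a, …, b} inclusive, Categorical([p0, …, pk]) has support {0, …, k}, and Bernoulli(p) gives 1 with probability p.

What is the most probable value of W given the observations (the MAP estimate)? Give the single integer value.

Enumerate traces; 20 have nonzero weight after conditioning:
  (Z=0, X=2, Y=1, W=3) weight 1/64
  (Z=0, X=3, Y=0, W=3) weight 1/64
  (Z=0, X=3, Y=1, W=2) weight 1/64
  (Z=0, X=4, Y=1, W=3) weight 1/64
  (Z=0, X=5, Y=1, W=3) weight 1/64
  (Z=1, X=2, Y=1, W=3) weight 1/64
  (Z=1, X=3, Y=0, W=3) weight 1/64
  (Z=1, X=3, Y=1, W=2) weight 1/64
  … 12 more
Group by W:
  weight(W=2) = 1/16
  weight(W=3) = 1/4
Total weight = 1/16 + 1/4 = 5/16
P(W=2 | obs) = 1/16 / 5/16 = 1/5
P(W=3 | obs) = 1/4 / 5/16 = 4/5
argmax = 3

argmax_v P(W = v | obs) = 3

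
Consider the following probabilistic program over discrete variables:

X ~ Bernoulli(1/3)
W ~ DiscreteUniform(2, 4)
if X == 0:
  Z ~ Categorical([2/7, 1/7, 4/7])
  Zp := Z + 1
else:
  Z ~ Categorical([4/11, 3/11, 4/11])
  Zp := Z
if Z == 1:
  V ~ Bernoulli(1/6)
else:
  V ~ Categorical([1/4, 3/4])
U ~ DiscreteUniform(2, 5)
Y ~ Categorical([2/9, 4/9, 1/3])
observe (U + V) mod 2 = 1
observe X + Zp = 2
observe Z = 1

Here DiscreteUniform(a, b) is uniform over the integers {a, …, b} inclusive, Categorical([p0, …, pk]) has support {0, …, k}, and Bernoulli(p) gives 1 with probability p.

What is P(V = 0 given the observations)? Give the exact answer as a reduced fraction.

Enumerate traces; 72 have nonzero weight after conditioning:
  (X=0, W=2, Z=1, V=0, U=3, Y=0) weight 5/3402
  (X=0, W=2, Z=1, V=0, U=3, Y=1) weight 5/1701
  (X=0, W=2, Z=1, V=0, U=3, Y=2) weight 5/2268
  (X=0, W=2, Z=1, V=0, U=5, Y=0) weight 5/3402
  (X=0, W=2, Z=1, V=0, U=5, Y=1) weight 5/1701
  (X=0, W=2, Z=1, V=0, U=5, Y=2) weight 5/2268
  (X=0, W=2, Z=1, V=1, U=2, Y=0) weight 1/3402
  (X=0, W=2, Z=1, V=1, U=2, Y=1) weight 1/1701
  … 64 more
Group by V:
  weight(V=0) = 215/2772
  weight(V=1) = 43/2772
Total weight = 215/2772 + 43/2772 = 43/462
P(V=0 | obs) = 215/2772 / 43/462 = 5/6
P(V=1 | obs) = 43/2772 / 43/462 = 1/6

P(V = 0 | obs) = 5/6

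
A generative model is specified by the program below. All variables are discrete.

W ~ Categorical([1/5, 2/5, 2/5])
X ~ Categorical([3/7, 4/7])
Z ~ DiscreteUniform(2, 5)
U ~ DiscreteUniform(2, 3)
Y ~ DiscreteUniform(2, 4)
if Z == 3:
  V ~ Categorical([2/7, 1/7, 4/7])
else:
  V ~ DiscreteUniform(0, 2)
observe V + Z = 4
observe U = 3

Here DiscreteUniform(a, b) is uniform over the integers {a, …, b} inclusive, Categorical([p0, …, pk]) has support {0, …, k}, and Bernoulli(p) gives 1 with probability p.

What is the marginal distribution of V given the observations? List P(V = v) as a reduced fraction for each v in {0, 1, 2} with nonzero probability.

Enumerate traces; 54 have nonzero weight after conditioning:
  (W=0, X=0, Z=2, U=3, Y=2, V=2) weight 1/840
  (W=0, X=0, Z=2, U=3, Y=3, V=2) weight 1/840
  (W=0, X=0, Z=2, U=3, Y=4, V=2) weight 1/840
  (W=0, X=0, Z=3, U=3, Y=2, V=1) weight 1/1960
  (W=0, X=0, Z=3, U=3, Y=3, V=1) weight 1/1960
  (W=0, X=0, Z=3, U=3, Y=4, V=1) weight 1/1960
  (W=0, X=0, Z=4, U=3, Y=2, V=0) weight 1/840
  (W=0, X=0, Z=4, U=3, Y=3, V=0) weight 1/840
  … 46 more
Group by V:
  weight(V=0) = 1/24
  weight(V=1) = 1/56
  weight(V=2) = 1/24
Total weight = 1/24 + 1/56 + 1/24 = 17/168
P(V=0 | obs) = 1/24 / 17/168 = 7/17
P(V=1 | obs) = 1/56 / 17/168 = 3/17
P(V=2 | obs) = 1/24 / 17/168 = 7/17

P(V=0) = 7/17, P(V=1) = 3/17, P(V=2) = 7/17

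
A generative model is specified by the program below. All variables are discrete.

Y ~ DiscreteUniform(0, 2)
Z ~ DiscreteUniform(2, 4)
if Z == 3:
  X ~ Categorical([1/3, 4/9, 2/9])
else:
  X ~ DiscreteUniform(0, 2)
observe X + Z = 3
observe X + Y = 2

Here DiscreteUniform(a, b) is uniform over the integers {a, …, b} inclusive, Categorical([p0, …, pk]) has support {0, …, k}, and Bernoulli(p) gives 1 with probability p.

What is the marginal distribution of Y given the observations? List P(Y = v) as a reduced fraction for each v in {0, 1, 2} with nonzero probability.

P(Y=1) = 1/2, P(Y=2) = 1/2

Enumerate traces; 2 have nonzero weight after conditioning:
  (Y=1, Z=2, X=1) weight 1/27
  (Y=2, Z=3, X=0) weight 1/27
Group by Y:
  weight(Y=1) = 1/27
  weight(Y=2) = 1/27
Total weight = 1/27 + 1/27 = 2/27
P(Y=1 | obs) = 1/27 / 2/27 = 1/2
P(Y=2 | obs) = 1/27 / 2/27 = 1/2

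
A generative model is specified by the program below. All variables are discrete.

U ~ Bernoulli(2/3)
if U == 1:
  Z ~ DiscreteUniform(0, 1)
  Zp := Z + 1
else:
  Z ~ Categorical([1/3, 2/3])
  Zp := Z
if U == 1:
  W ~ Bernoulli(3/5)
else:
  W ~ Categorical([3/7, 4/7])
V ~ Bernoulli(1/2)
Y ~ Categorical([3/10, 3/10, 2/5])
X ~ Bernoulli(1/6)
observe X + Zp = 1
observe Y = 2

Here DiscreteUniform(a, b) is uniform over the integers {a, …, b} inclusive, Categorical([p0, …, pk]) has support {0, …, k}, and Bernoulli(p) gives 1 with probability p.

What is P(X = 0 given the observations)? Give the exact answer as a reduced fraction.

Enumerate traces; 12 have nonzero weight after conditioning:
  (U=0, Z=0, W=0, V=0, Y=2, X=1) weight 1/630
  (U=0, Z=0, W=0, V=1, Y=2, X=1) weight 1/630
  (U=0, Z=0, W=1, V=0, Y=2, X=1) weight 2/945
  (U=0, Z=0, W=1, V=1, Y=2, X=1) weight 2/945
  (U=0, Z=1, W=0, V=0, Y=2, X=0) weight 1/63
  (U=0, Z=1, W=0, V=1, Y=2, X=0) weight 1/63
  (U=0, Z=1, W=1, V=0, Y=2, X=0) weight 4/189
  (U=0, Z=1, W=1, V=1, Y=2, X=0) weight 4/189
  … 4 more
Group by X:
  weight(X=0) = 5/27
  weight(X=1) = 1/135
Total weight = 5/27 + 1/135 = 26/135
P(X=0 | obs) = 5/27 / 26/135 = 25/26
P(X=1 | obs) = 1/135 / 26/135 = 1/26

P(X = 0 | obs) = 25/26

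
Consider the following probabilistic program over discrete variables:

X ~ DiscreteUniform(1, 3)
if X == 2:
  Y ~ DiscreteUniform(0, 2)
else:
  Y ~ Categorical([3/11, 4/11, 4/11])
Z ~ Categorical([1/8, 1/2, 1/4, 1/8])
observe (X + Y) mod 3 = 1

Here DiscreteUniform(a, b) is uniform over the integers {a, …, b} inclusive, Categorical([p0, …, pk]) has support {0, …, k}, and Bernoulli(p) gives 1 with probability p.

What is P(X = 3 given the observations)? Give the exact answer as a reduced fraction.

P(X = 3 | obs) = 3/8

Enumerate traces; 12 have nonzero weight after conditioning:
  (X=1, Y=0, Z=0) weight 1/88
  (X=1, Y=0, Z=1) weight 1/22
  (X=1, Y=0, Z=2) weight 1/44
  (X=1, Y=0, Z=3) weight 1/88
  (X=2, Y=2, Z=0) weight 1/72
  (X=2, Y=2, Z=1) weight 1/18
  (X=2, Y=2, Z=2) weight 1/36
  (X=2, Y=2, Z=3) weight 1/72
  (X=3, Y=1, Z=0) weight 1/66
  … 3 more
Group by X:
  weight(X=1) = 1/11
  weight(X=2) = 1/9
  weight(X=3) = 4/33
Total weight = 1/11 + 1/9 + 4/33 = 32/99
P(X=1 | obs) = 1/11 / 32/99 = 9/32
P(X=2 | obs) = 1/9 / 32/99 = 11/32
P(X=3 | obs) = 4/33 / 32/99 = 3/8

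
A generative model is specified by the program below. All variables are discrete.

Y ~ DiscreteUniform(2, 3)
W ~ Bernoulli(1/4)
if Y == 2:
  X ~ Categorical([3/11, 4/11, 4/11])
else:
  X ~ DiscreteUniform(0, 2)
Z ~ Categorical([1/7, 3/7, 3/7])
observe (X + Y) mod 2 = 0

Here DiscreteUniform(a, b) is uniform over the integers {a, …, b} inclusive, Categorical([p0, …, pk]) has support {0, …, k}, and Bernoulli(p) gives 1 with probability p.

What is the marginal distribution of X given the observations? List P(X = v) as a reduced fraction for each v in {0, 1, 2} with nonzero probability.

Enumerate traces; 18 have nonzero weight after conditioning:
  (Y=2, W=0, X=0, Z=0) weight 9/616
  (Y=2, W=0, X=0, Z=1) weight 27/616
  (Y=2, W=0, X=0, Z=2) weight 27/616
  (Y=2, W=0, X=2, Z=0) weight 3/154
  (Y=2, W=0, X=2, Z=1) weight 9/154
  (Y=2, W=0, X=2, Z=2) weight 9/154
  (Y=2, W=1, X=0, Z=0) weight 3/616
  (Y=2, W=1, X=0, Z=1) weight 9/616
  (Y=3, W=0, X=1, Z=0) weight 1/56
  … 9 more
Group by X:
  weight(X=0) = 3/22
  weight(X=1) = 1/6
  weight(X=2) = 2/11
Total weight = 3/22 + 1/6 + 2/11 = 16/33
P(X=0 | obs) = 3/22 / 16/33 = 9/32
P(X=1 | obs) = 1/6 / 16/33 = 11/32
P(X=2 | obs) = 2/11 / 16/33 = 3/8

P(X=0) = 9/32, P(X=1) = 11/32, P(X=2) = 3/8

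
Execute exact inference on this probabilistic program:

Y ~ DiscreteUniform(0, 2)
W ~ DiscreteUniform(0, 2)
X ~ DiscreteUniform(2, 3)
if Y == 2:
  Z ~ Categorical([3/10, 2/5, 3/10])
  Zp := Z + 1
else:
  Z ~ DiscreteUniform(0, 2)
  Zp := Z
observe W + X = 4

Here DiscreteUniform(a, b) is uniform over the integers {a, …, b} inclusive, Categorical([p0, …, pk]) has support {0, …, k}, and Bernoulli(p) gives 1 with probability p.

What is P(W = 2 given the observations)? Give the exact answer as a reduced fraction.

Enumerate traces; 18 have nonzero weight after conditioning:
  (Y=0, W=1, X=3, Z=0) weight 1/54
  (Y=0, W=1, X=3, Z=1) weight 1/54
  (Y=0, W=1, X=3, Z=2) weight 1/54
  (Y=0, W=2, X=2, Z=0) weight 1/54
  (Y=0, W=2, X=2, Z=1) weight 1/54
  (Y=0, W=2, X=2, Z=2) weight 1/54
  (Y=1, W=1, X=3, Z=0) weight 1/54
  (Y=1, W=1, X=3, Z=1) weight 1/54
  … 10 more
Group by W:
  weight(W=1) = 1/6
  weight(W=2) = 1/6
Total weight = 1/6 + 1/6 = 1/3
P(W=1 | obs) = 1/6 / 1/3 = 1/2
P(W=2 | obs) = 1/6 / 1/3 = 1/2

P(W = 2 | obs) = 1/2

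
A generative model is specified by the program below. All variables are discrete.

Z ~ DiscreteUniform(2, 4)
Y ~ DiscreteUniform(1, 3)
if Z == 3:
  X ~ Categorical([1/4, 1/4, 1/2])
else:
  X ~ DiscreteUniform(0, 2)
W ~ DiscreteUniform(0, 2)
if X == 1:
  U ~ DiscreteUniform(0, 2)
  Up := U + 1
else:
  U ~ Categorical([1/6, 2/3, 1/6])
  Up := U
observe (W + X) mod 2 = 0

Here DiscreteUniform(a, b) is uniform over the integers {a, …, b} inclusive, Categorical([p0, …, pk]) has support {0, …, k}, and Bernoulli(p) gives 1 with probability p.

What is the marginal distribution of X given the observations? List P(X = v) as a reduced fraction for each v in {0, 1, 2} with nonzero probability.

P(X=0) = 22/61, P(X=1) = 11/61, P(X=2) = 28/61

Enumerate traces; 135 have nonzero weight after conditioning:
  (Z=2, Y=1, X=0, W=0, U=0) weight 1/486
  (Z=2, Y=1, X=0, W=0, U=1) weight 2/243
  (Z=2, Y=1, X=0, W=0, U=2) weight 1/486
  (Z=2, Y=1, X=0, W=2, U=0) weight 1/486
  (Z=2, Y=1, X=0, W=2, U=1) weight 2/243
  (Z=2, Y=1, X=0, W=2, U=2) weight 1/486
  (Z=2, Y=1, X=1, W=1, U=0) weight 1/243
  (Z=2, Y=1, X=1, W=1, U=1) weight 1/243
  (Z=2, Y=1, X=2, W=0, U=0) weight 1/486
  … 126 more
Group by X:
  weight(X=0) = 11/54
  weight(X=1) = 11/108
  weight(X=2) = 7/27
Total weight = 11/54 + 11/108 + 7/27 = 61/108
P(X=0 | obs) = 11/54 / 61/108 = 22/61
P(X=1 | obs) = 11/108 / 61/108 = 11/61
P(X=2 | obs) = 7/27 / 61/108 = 28/61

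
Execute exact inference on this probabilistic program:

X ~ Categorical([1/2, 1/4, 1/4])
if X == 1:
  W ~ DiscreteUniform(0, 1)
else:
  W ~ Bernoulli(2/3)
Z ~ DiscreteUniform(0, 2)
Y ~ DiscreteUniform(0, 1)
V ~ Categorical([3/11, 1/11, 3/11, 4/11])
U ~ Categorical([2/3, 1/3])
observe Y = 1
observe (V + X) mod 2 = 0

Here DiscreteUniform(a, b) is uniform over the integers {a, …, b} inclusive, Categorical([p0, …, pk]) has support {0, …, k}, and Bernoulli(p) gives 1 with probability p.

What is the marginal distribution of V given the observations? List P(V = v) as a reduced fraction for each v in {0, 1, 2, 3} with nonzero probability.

P(V=0) = 9/23, P(V=1) = 1/23, P(V=2) = 9/23, P(V=3) = 4/23

Enumerate traces; 72 have nonzero weight after conditioning:
  (X=0, W=0, Z=0, Y=1, V=0, U=0) weight 1/198
  (X=0, W=0, Z=0, Y=1, V=0, U=1) weight 1/396
  (X=0, W=0, Z=0, Y=1, V=2, U=0) weight 1/198
  (X=0, W=0, Z=0, Y=1, V=2, U=1) weight 1/396
  (X=0, W=0, Z=1, Y=1, V=0, U=0) weight 1/198
  (X=0, W=0, Z=1, Y=1, V=0, U=1) weight 1/396
  (X=0, W=0, Z=1, Y=1, V=2, U=0) weight 1/198
  (X=0, W=0, Z=1, Y=1, V=2, U=1) weight 1/396
  (X=1, W=0, Z=0, Y=1, V=1, U=0) weight 1/792
  (X=1, W=0, Z=0, Y=1, V=3, U=0) weight 1/198
  … 62 more
Group by V:
  weight(V=0) = 9/88
  weight(V=1) = 1/88
  weight(V=2) = 9/88
  weight(V=3) = 1/22
Total weight = 9/88 + 1/88 + 9/88 + 1/22 = 23/88
P(V=0 | obs) = 9/88 / 23/88 = 9/23
P(V=1 | obs) = 1/88 / 23/88 = 1/23
P(V=2 | obs) = 9/88 / 23/88 = 9/23
P(V=3 | obs) = 1/22 / 23/88 = 4/23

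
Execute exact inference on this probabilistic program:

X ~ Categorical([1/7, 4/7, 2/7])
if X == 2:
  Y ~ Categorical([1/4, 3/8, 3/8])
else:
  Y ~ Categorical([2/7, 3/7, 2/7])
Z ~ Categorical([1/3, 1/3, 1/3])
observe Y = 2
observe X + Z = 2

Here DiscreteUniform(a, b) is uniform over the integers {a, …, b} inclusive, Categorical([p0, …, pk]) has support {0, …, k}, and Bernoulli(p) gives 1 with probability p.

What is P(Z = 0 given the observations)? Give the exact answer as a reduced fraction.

P(Z = 0 | obs) = 21/61

Enumerate traces; 3 have nonzero weight after conditioning:
  (X=0, Y=2, Z=2) weight 2/147
  (X=1, Y=2, Z=1) weight 8/147
  (X=2, Y=2, Z=0) weight 1/28
Group by Z:
  weight(Z=0) = 1/28
  weight(Z=1) = 8/147
  weight(Z=2) = 2/147
Total weight = 1/28 + 8/147 + 2/147 = 61/588
P(Z=0 | obs) = 1/28 / 61/588 = 21/61
P(Z=1 | obs) = 8/147 / 61/588 = 32/61
P(Z=2 | obs) = 2/147 / 61/588 = 8/61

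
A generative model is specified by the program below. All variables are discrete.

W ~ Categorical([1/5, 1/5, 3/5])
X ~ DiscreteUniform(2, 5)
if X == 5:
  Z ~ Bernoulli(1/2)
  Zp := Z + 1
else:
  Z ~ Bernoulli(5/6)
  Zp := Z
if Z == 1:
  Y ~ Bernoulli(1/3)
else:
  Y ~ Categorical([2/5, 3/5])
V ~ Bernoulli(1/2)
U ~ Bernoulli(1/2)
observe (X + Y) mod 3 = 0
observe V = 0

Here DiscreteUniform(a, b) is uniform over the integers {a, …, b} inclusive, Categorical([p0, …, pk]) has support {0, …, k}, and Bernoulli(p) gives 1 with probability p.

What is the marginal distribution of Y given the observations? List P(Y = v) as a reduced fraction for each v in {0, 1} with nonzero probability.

P(Y=0) = 14/33, P(Y=1) = 19/33

Enumerate traces; 36 have nonzero weight after conditioning:
  (W=0, X=2, Z=0, Y=1, V=0, U=0) weight 1/800
  (W=0, X=2, Z=0, Y=1, V=0, U=1) weight 1/800
  (W=0, X=2, Z=1, Y=1, V=0, U=0) weight 1/288
  (W=0, X=2, Z=1, Y=1, V=0, U=1) weight 1/288
  (W=0, X=3, Z=0, Y=0, V=0, U=0) weight 1/1200
  (W=0, X=3, Z=0, Y=0, V=0, U=1) weight 1/1200
  (W=0, X=3, Z=1, Y=0, V=0, U=0) weight 1/144
  (W=0, X=3, Z=1, Y=0, V=0, U=1) weight 1/144
  … 28 more
Group by Y:
  weight(Y=0) = 7/90
  weight(Y=1) = 19/180
Total weight = 7/90 + 19/180 = 11/60
P(Y=0 | obs) = 7/90 / 11/60 = 14/33
P(Y=1 | obs) = 19/180 / 11/60 = 19/33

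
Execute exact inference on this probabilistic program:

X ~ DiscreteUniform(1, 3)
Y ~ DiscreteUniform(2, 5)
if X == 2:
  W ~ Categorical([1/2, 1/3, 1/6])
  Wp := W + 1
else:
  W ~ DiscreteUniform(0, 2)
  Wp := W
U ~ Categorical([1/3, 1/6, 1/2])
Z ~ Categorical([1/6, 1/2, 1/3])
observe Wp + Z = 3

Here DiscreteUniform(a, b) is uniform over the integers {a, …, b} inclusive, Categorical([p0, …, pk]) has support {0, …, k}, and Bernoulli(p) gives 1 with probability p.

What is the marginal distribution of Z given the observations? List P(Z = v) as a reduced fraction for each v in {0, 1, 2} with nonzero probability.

Enumerate traces; 84 have nonzero weight after conditioning:
  (X=1, Y=2, W=1, U=0, Z=2) weight 1/324
  (X=1, Y=2, W=1, U=1, Z=2) weight 1/648
  (X=1, Y=2, W=1, U=2, Z=2) weight 1/216
  (X=1, Y=2, W=2, U=0, Z=1) weight 1/216
  (X=1, Y=2, W=2, U=1, Z=1) weight 1/432
  (X=1, Y=2, W=2, U=2, Z=1) weight 1/144
  (X=1, Y=3, W=1, U=0, Z=2) weight 1/324
  (X=1, Y=3, W=1, U=1, Z=2) weight 1/648
  (X=2, Y=2, W=2, U=0, Z=0) weight 1/1296
  … 75 more
Group by Z:
  weight(Z=0) = 1/108
  weight(Z=1) = 1/6
  weight(Z=2) = 7/54
Total weight = 1/108 + 1/6 + 7/54 = 11/36
P(Z=0 | obs) = 1/108 / 11/36 = 1/33
P(Z=1 | obs) = 1/6 / 11/36 = 6/11
P(Z=2 | obs) = 7/54 / 11/36 = 14/33

P(Z=0) = 1/33, P(Z=1) = 6/11, P(Z=2) = 14/33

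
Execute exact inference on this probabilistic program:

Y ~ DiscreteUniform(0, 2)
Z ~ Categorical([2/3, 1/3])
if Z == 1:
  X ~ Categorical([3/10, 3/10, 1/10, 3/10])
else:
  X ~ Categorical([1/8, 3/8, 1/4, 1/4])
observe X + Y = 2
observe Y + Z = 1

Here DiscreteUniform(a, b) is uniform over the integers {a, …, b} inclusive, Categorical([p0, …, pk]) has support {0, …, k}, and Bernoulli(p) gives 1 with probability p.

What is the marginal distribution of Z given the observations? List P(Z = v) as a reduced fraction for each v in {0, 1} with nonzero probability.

P(Z=0) = 15/17, P(Z=1) = 2/17

Enumerate traces; 2 have nonzero weight after conditioning:
  (Y=0, Z=1, X=2) weight 1/90
  (Y=1, Z=0, X=1) weight 1/12
Group by Z:
  weight(Z=0) = 1/12
  weight(Z=1) = 1/90
Total weight = 1/12 + 1/90 = 17/180
P(Z=0 | obs) = 1/12 / 17/180 = 15/17
P(Z=1 | obs) = 1/90 / 17/180 = 2/17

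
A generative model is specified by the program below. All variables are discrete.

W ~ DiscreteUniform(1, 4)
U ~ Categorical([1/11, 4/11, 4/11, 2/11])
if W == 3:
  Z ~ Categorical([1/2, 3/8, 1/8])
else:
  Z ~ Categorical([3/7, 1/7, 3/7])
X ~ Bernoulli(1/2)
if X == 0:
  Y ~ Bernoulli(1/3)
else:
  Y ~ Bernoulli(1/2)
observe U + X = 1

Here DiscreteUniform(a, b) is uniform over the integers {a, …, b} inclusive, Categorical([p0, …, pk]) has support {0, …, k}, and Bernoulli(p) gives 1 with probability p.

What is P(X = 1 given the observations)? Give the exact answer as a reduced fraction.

Enumerate traces; 48 have nonzero weight after conditioning:
  (W=1, U=0, Z=0, X=1, Y=0) weight 3/1232
  (W=1, U=0, Z=0, X=1, Y=1) weight 3/1232
  (W=1, U=0, Z=1, X=1, Y=0) weight 1/1232
  (W=1, U=0, Z=1, X=1, Y=1) weight 1/1232
  (W=1, U=0, Z=2, X=1, Y=0) weight 3/1232
  (W=1, U=0, Z=2, X=1, Y=1) weight 3/1232
  (W=1, U=1, Z=0, X=0, Y=0) weight 1/77
  (W=1, U=1, Z=0, X=0, Y=1) weight 1/154
  … 40 more
Group by X:
  weight(X=0) = 2/11
  weight(X=1) = 1/22
Total weight = 2/11 + 1/22 = 5/22
P(X=0 | obs) = 2/11 / 5/22 = 4/5
P(X=1 | obs) = 1/22 / 5/22 = 1/5

P(X = 1 | obs) = 1/5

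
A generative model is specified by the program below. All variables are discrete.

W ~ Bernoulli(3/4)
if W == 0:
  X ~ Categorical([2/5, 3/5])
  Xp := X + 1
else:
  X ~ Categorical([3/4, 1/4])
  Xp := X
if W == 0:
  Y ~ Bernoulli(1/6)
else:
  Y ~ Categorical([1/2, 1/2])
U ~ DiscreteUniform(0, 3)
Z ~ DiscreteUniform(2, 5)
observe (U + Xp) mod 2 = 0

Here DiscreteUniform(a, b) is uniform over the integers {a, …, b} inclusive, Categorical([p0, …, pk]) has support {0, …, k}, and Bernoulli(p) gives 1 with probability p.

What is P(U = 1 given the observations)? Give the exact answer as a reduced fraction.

P(U = 1 | obs) = 23/160

Enumerate traces; 64 have nonzero weight after conditioning:
  (W=0, X=0, Y=0, U=1, Z=2) weight 1/192
  (W=0, X=0, Y=0, U=1, Z=3) weight 1/192
  (W=0, X=0, Y=0, U=1, Z=4) weight 1/192
  (W=0, X=0, Y=0, U=1, Z=5) weight 1/192
  (W=0, X=0, Y=0, U=3, Z=2) weight 1/192
  (W=0, X=0, Y=0, U=3, Z=3) weight 1/192
  (W=0, X=0, Y=0, U=3, Z=4) weight 1/192
  (W=0, X=0, Y=0, U=3, Z=5) weight 1/192
  (W=0, X=1, Y=0, U=0, Z=2) weight 1/128
  (W=0, X=1, Y=0, U=2, Z=2) weight 1/128
  … 54 more
Group by U:
  weight(U=0) = 57/320
  weight(U=1) = 23/320
  weight(U=2) = 57/320
  weight(U=3) = 23/320
Total weight = 57/320 + 23/320 + 57/320 + 23/320 = 1/2
P(U=0 | obs) = 57/320 / 1/2 = 57/160
P(U=1 | obs) = 23/320 / 1/2 = 23/160
P(U=2 | obs) = 57/320 / 1/2 = 57/160
P(U=3 | obs) = 23/320 / 1/2 = 23/160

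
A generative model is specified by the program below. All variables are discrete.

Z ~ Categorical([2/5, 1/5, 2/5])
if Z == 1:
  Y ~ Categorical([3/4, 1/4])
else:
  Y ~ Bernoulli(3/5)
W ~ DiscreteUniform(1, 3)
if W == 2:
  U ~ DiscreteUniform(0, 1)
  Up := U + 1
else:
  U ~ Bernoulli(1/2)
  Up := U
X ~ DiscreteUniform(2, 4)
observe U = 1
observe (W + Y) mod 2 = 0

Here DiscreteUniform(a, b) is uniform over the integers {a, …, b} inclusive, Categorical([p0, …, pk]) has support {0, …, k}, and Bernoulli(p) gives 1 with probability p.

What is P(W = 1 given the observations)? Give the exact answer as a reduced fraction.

P(W = 1 | obs) = 53/153

Enumerate traces; 27 have nonzero weight after conditioning:
  (Z=0, Y=0, W=2, U=1, X=2) weight 2/225
  (Z=0, Y=0, W=2, U=1, X=3) weight 2/225
  (Z=0, Y=0, W=2, U=1, X=4) weight 2/225
  (Z=0, Y=1, W=1, U=1, X=2) weight 1/75
  (Z=0, Y=1, W=1, U=1, X=3) weight 1/75
  (Z=0, Y=1, W=1, U=1, X=4) weight 1/75
  (Z=0, Y=1, W=3, U=1, X=2) weight 1/75
  (Z=0, Y=1, W=3, U=1, X=3) weight 1/75
  … 19 more
Group by W:
  weight(W=1) = 53/600
  weight(W=2) = 47/600
  weight(W=3) = 53/600
Total weight = 53/600 + 47/600 + 53/600 = 51/200
P(W=1 | obs) = 53/600 / 51/200 = 53/153
P(W=2 | obs) = 47/600 / 51/200 = 47/153
P(W=3 | obs) = 53/600 / 51/200 = 53/153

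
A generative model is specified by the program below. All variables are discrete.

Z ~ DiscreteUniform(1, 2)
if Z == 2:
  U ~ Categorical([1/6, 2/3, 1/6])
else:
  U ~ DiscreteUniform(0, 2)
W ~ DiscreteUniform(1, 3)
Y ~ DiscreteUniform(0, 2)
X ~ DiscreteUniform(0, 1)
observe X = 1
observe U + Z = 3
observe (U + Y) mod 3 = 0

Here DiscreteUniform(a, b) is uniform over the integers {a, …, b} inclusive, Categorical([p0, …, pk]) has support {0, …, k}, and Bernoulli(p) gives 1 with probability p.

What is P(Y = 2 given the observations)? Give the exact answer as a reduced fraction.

P(Y = 2 | obs) = 2/3

Enumerate traces; 6 have nonzero weight after conditioning:
  (Z=1, U=2, W=1, Y=1, X=1) weight 1/108
  (Z=1, U=2, W=2, Y=1, X=1) weight 1/108
  (Z=1, U=2, W=3, Y=1, X=1) weight 1/108
  (Z=2, U=1, W=1, Y=2, X=1) weight 1/54
  (Z=2, U=1, W=2, Y=2, X=1) weight 1/54
  (Z=2, U=1, W=3, Y=2, X=1) weight 1/54
Group by Y:
  weight(Y=1) = 1/36
  weight(Y=2) = 1/18
Total weight = 1/36 + 1/18 = 1/12
P(Y=1 | obs) = 1/36 / 1/12 = 1/3
P(Y=2 | obs) = 1/18 / 1/12 = 2/3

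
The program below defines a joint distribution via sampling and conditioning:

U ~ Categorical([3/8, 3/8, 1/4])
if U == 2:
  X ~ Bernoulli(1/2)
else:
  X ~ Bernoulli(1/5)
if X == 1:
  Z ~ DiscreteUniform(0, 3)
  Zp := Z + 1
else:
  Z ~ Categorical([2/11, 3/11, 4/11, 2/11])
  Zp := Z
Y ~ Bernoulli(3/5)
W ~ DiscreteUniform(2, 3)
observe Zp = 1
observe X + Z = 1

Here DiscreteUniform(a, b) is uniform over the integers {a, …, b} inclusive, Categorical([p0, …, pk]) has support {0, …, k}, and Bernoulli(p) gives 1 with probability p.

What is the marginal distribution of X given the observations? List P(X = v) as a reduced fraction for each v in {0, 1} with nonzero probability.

P(X=0) = 348/469, P(X=1) = 121/469

Enumerate traces; 24 have nonzero weight after conditioning:
  (U=0, X=0, Z=1, Y=0, W=2) weight 9/550
  (U=0, X=0, Z=1, Y=0, W=3) weight 9/550
  (U=0, X=0, Z=1, Y=1, W=2) weight 27/1100
  (U=0, X=0, Z=1, Y=1, W=3) weight 27/1100
  (U=0, X=1, Z=0, Y=0, W=2) weight 3/800
  (U=0, X=1, Z=0, Y=0, W=3) weight 3/800
  (U=0, X=1, Z=0, Y=1, W=2) weight 9/1600
  (U=0, X=1, Z=0, Y=1, W=3) weight 9/1600
  … 16 more
Group by X:
  weight(X=0) = 87/440
  weight(X=1) = 11/160
Total weight = 87/440 + 11/160 = 469/1760
P(X=0 | obs) = 87/440 / 469/1760 = 348/469
P(X=1 | obs) = 11/160 / 469/1760 = 121/469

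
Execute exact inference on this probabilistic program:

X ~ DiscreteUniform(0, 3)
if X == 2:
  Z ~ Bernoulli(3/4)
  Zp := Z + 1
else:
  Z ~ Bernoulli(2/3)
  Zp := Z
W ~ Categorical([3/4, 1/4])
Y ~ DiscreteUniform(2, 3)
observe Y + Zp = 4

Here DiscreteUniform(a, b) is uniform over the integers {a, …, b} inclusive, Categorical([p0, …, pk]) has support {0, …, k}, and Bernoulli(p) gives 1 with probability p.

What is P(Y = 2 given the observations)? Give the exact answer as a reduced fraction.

Enumerate traces; 10 have nonzero weight after conditioning:
  (X=0, Z=1, W=0, Y=3) weight 1/16
  (X=0, Z=1, W=1, Y=3) weight 1/48
  (X=1, Z=1, W=0, Y=3) weight 1/16
  (X=1, Z=1, W=1, Y=3) weight 1/48
  (X=2, Z=0, W=0, Y=3) weight 3/128
  (X=2, Z=0, W=1, Y=3) weight 1/128
  (X=2, Z=1, W=0, Y=2) weight 9/128
  (X=2, Z=1, W=1, Y=2) weight 3/128
  … 2 more
Group by Y:
  weight(Y=2) = 3/32
  weight(Y=3) = 9/32
Total weight = 3/32 + 9/32 = 3/8
P(Y=2 | obs) = 3/32 / 3/8 = 1/4
P(Y=3 | obs) = 9/32 / 3/8 = 3/4

P(Y = 2 | obs) = 1/4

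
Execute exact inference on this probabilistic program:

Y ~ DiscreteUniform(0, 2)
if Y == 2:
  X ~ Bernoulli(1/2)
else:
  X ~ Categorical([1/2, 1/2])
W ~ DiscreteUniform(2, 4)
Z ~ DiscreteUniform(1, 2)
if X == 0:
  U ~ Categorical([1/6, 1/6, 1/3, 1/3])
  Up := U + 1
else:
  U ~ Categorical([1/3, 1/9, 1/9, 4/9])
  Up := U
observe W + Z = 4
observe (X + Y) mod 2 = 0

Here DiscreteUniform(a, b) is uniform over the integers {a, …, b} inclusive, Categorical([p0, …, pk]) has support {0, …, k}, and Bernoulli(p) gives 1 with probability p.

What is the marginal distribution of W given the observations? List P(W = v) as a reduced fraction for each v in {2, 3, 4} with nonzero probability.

P(W=2) = 1/2, P(W=3) = 1/2

Enumerate traces; 24 have nonzero weight after conditioning:
  (Y=0, X=0, W=2, Z=2, U=0) weight 1/216
  (Y=0, X=0, W=2, Z=2, U=1) weight 1/216
  (Y=0, X=0, W=2, Z=2, U=2) weight 1/108
  (Y=0, X=0, W=2, Z=2, U=3) weight 1/108
  (Y=0, X=0, W=3, Z=1, U=0) weight 1/216
  (Y=0, X=0, W=3, Z=1, U=1) weight 1/216
  (Y=0, X=0, W=3, Z=1, U=2) weight 1/108
  (Y=0, X=0, W=3, Z=1, U=3) weight 1/108
  … 16 more
Group by W:
  weight(W=2) = 1/12
  weight(W=3) = 1/12
Total weight = 1/12 + 1/12 = 1/6
P(W=2 | obs) = 1/12 / 1/6 = 1/2
P(W=3 | obs) = 1/12 / 1/6 = 1/2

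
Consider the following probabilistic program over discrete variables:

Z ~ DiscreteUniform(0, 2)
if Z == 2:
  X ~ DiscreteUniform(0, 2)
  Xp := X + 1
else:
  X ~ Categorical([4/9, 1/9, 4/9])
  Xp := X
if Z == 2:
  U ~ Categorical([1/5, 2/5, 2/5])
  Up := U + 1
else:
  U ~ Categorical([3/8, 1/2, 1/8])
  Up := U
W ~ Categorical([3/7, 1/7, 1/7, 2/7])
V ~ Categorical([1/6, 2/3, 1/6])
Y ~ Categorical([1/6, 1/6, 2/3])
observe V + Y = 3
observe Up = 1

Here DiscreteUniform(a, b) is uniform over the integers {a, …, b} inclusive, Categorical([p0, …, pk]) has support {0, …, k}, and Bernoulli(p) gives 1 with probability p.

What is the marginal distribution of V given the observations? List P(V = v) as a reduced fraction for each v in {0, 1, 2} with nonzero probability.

P(V=1) = 16/17, P(V=2) = 1/17

Enumerate traces; 72 have nonzero weight after conditioning:
  (Z=0, X=0, U=1, W=0, V=1, Y=2) weight 8/567
  (Z=0, X=0, U=1, W=0, V=2, Y=1) weight 1/1134
  (Z=0, X=0, U=1, W=1, V=1, Y=2) weight 8/1701
  (Z=0, X=0, U=1, W=1, V=2, Y=1) weight 1/3402
  (Z=0, X=0, U=1, W=2, V=1, Y=2) weight 8/1701
  (Z=0, X=0, U=1, W=2, V=2, Y=1) weight 1/3402
  (Z=0, X=0, U=1, W=3, V=1, Y=2) weight 16/1701
  (Z=0, X=0, U=1, W=3, V=2, Y=1) weight 1/1701
  … 64 more
Group by V:
  weight(V=1) = 8/45
  weight(V=2) = 1/90
Total weight = 8/45 + 1/90 = 17/90
P(V=1 | obs) = 8/45 / 17/90 = 16/17
P(V=2 | obs) = 1/90 / 17/90 = 1/17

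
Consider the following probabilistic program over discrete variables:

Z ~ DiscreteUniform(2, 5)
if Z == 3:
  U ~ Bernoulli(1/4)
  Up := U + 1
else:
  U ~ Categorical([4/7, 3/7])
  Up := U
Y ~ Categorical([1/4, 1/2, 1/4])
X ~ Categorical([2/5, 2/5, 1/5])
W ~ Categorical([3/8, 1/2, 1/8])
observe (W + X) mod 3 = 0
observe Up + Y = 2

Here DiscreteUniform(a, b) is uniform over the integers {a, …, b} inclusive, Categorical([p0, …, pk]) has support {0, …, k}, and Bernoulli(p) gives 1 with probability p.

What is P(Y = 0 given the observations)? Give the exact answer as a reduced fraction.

Enumerate traces; 24 have nonzero weight after conditioning:
  (Z=2, U=0, Y=2, X=0, W=0) weight 3/560
  (Z=2, U=0, Y=2, X=1, W=2) weight 1/560
  (Z=2, U=0, Y=2, X=2, W=1) weight 1/280
  (Z=2, U=1, Y=1, X=0, W=0) weight 9/1120
  (Z=2, U=1, Y=1, X=1, W=2) weight 3/1120
  (Z=2, U=1, Y=1, X=2, W=1) weight 3/560
  (Z=3, U=0, Y=1, X=0, W=0) weight 9/640
  (Z=3, U=0, Y=1, X=1, W=2) weight 3/640
  (Z=3, U=1, Y=0, X=0, W=0) weight 3/1280
  … 15 more
Group by Y:
  weight(Y=0) = 3/640
  weight(Y=1) = 171/2240
  weight(Y=2) = 9/280
Total weight = 3/640 + 171/2240 + 9/280 = 507/4480
P(Y=0 | obs) = 3/640 / 507/4480 = 7/169
P(Y=1 | obs) = 171/2240 / 507/4480 = 114/169
P(Y=2 | obs) = 9/280 / 507/4480 = 48/169

P(Y = 0 | obs) = 7/169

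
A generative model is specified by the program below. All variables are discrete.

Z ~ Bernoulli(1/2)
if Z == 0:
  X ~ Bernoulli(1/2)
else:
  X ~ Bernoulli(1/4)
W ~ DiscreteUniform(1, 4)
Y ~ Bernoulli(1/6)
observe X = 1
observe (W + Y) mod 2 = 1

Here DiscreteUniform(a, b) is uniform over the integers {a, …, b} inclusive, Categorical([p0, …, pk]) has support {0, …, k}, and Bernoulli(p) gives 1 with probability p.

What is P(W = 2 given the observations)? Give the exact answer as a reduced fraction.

Enumerate traces; 8 have nonzero weight after conditioning:
  (Z=0, X=1, W=1, Y=0) weight 5/96
  (Z=0, X=1, W=2, Y=1) weight 1/96
  (Z=0, X=1, W=3, Y=0) weight 5/96
  (Z=0, X=1, W=4, Y=1) weight 1/96
  (Z=1, X=1, W=1, Y=0) weight 5/192
  (Z=1, X=1, W=2, Y=1) weight 1/192
  (Z=1, X=1, W=3, Y=0) weight 5/192
  (Z=1, X=1, W=4, Y=1) weight 1/192
Group by W:
  weight(W=1) = 5/64
  weight(W=2) = 1/64
  weight(W=3) = 5/64
  weight(W=4) = 1/64
Total weight = 5/64 + 1/64 + 5/64 + 1/64 = 3/16
P(W=1 | obs) = 5/64 / 3/16 = 5/12
P(W=2 | obs) = 1/64 / 3/16 = 1/12
P(W=3 | obs) = 5/64 / 3/16 = 5/12
P(W=4 | obs) = 1/64 / 3/16 = 1/12

P(W = 2 | obs) = 1/12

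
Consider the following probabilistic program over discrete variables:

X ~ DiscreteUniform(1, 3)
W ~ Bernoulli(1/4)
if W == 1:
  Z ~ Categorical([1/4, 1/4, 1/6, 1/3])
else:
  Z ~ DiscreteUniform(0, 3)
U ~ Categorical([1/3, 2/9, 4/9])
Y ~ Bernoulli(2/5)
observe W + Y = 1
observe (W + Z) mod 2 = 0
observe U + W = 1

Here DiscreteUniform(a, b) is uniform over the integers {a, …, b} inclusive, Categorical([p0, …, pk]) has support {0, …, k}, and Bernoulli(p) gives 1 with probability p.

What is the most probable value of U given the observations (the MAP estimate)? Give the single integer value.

argmax_v P(U = v | obs) = 1

Enumerate traces; 12 have nonzero weight after conditioning:
  (X=1, W=0, Z=0, U=1, Y=1) weight 1/180
  (X=1, W=0, Z=2, U=1, Y=1) weight 1/180
  (X=1, W=1, Z=1, U=0, Y=0) weight 1/240
  (X=1, W=1, Z=3, U=0, Y=0) weight 1/180
  (X=2, W=0, Z=0, U=1, Y=1) weight 1/180
  (X=2, W=0, Z=2, U=1, Y=1) weight 1/180
  (X=2, W=1, Z=1, U=0, Y=0) weight 1/240
  (X=2, W=1, Z=3, U=0, Y=0) weight 1/180
  … 4 more
Group by U:
  weight(U=0) = 7/240
  weight(U=1) = 1/30
Total weight = 7/240 + 1/30 = 1/16
P(U=0 | obs) = 7/240 / 1/16 = 7/15
P(U=1 | obs) = 1/30 / 1/16 = 8/15
argmax = 1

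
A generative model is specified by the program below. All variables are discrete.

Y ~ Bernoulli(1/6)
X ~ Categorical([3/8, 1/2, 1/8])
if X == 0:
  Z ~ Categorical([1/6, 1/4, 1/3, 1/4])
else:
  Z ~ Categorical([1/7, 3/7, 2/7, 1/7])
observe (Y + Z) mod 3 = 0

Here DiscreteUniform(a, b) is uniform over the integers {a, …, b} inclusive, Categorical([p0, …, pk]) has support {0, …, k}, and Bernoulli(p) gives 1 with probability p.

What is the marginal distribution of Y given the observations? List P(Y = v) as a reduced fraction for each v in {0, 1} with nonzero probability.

P(Y=0) = 375/443, P(Y=1) = 68/443

Enumerate traces; 9 have nonzero weight after conditioning:
  (Y=0, X=0, Z=0) weight 5/96
  (Y=0, X=0, Z=3) weight 5/64
  (Y=0, X=1, Z=0) weight 5/84
  (Y=0, X=1, Z=3) weight 5/84
  (Y=0, X=2, Z=0) weight 5/336
  (Y=0, X=2, Z=3) weight 5/336
  (Y=1, X=0, Z=2) weight 1/48
  (Y=1, X=1, Z=2) weight 1/42
  … 1 more
Group by Y:
  weight(Y=0) = 125/448
  weight(Y=1) = 17/336
Total weight = 125/448 + 17/336 = 443/1344
P(Y=0 | obs) = 125/448 / 443/1344 = 375/443
P(Y=1 | obs) = 17/336 / 443/1344 = 68/443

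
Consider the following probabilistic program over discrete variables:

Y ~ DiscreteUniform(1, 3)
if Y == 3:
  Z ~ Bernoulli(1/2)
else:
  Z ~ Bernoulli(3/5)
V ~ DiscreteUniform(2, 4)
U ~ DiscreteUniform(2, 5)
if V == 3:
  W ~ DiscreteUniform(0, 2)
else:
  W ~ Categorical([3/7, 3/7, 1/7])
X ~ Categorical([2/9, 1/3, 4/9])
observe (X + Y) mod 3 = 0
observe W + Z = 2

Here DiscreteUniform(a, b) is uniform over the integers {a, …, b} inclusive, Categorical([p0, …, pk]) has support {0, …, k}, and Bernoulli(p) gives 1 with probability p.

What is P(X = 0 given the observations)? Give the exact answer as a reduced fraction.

Enumerate traces; 72 have nonzero weight after conditioning:
  (Y=1, Z=0, V=2, U=2, W=2, X=2) weight 2/2835
  (Y=1, Z=0, V=2, U=3, W=2, X=2) weight 2/2835
  (Y=1, Z=0, V=2, U=4, W=2, X=2) weight 2/2835
  (Y=1, Z=0, V=2, U=5, W=2, X=2) weight 2/2835
  (Y=1, Z=0, V=3, U=2, W=2, X=2) weight 2/1215
  (Y=1, Z=0, V=3, U=3, W=2, X=2) weight 2/1215
  (Y=1, Z=0, V=3, U=4, W=2, X=2) weight 2/1215
  (Y=1, Z=0, V=3, U=5, W=2, X=2) weight 2/1215
  (Y=2, Z=0, V=2, U=2, W=2, X=1) weight 1/1890
  (Y=3, Z=0, V=2, U=2, W=2, X=0) weight 1/2268
  … 62 more
Group by X:
  weight(X=0) = 38/1701
  weight(X=1) = 101/2835
  weight(X=2) = 404/8505
Total weight = 38/1701 + 101/2835 + 404/8505 = 299/2835
P(X=0 | obs) = 38/1701 / 299/2835 = 190/897
P(X=1 | obs) = 101/2835 / 299/2835 = 101/299
P(X=2 | obs) = 404/8505 / 299/2835 = 404/897

P(X = 0 | obs) = 190/897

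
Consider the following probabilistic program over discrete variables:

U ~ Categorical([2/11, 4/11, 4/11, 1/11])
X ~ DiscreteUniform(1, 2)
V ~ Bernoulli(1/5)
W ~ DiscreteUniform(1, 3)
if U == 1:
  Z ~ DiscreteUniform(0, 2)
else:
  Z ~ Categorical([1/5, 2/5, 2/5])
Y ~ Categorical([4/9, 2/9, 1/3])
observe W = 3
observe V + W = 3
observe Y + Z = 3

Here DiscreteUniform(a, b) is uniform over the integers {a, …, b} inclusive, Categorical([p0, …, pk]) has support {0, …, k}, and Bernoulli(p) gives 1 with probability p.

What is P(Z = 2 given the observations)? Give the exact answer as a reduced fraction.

Enumerate traces; 16 have nonzero weight after conditioning:
  (U=0, X=1, V=0, W=3, Z=1, Y=2) weight 8/2475
  (U=0, X=1, V=0, W=3, Z=2, Y=1) weight 16/7425
  (U=0, X=2, V=0, W=3, Z=1, Y=2) weight 8/2475
  (U=0, X=2, V=0, W=3, Z=2, Y=1) weight 16/7425
  (U=1, X=1, V=0, W=3, Z=1, Y=2) weight 8/1485
  (U=1, X=1, V=0, W=3, Z=2, Y=1) weight 16/4455
  (U=1, X=2, V=0, W=3, Z=1, Y=2) weight 8/1485
  (U=1, X=2, V=0, W=3, Z=2, Y=1) weight 16/4455
  … 8 more
Group by Z:
  weight(Z=1) = 248/7425
  weight(Z=2) = 496/22275
Total weight = 248/7425 + 496/22275 = 248/4455
P(Z=1 | obs) = 248/7425 / 248/4455 = 3/5
P(Z=2 | obs) = 496/22275 / 248/4455 = 2/5

P(Z = 2 | obs) = 2/5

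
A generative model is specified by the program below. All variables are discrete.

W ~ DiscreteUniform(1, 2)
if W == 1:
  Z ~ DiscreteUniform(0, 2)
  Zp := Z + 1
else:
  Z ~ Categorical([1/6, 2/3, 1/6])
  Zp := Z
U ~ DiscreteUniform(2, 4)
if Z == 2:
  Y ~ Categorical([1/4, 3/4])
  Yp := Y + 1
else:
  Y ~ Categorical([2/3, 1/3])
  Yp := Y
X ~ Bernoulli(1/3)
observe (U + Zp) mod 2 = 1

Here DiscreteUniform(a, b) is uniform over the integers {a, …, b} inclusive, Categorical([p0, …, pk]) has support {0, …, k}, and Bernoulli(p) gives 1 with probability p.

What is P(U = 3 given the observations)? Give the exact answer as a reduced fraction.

P(U = 3 | obs) = 1/5

Enumerate traces; 36 have nonzero weight after conditioning:
  (W=1, Z=0, U=2, Y=0, X=0) weight 2/81
  (W=1, Z=0, U=2, Y=0, X=1) weight 1/81
  (W=1, Z=0, U=2, Y=1, X=0) weight 1/81
  (W=1, Z=0, U=2, Y=1, X=1) weight 1/162
  (W=1, Z=0, U=4, Y=0, X=0) weight 2/81
  (W=1, Z=0, U=4, Y=0, X=1) weight 1/81
  (W=1, Z=0, U=4, Y=1, X=0) weight 1/81
  (W=1, Z=0, U=4, Y=1, X=1) weight 1/162
  (W=1, Z=1, U=3, Y=0, X=0) weight 2/81
  … 27 more
Group by U:
  weight(U=2) = 2/9
  weight(U=3) = 1/9
  weight(U=4) = 2/9
Total weight = 2/9 + 1/9 + 2/9 = 5/9
P(U=2 | obs) = 2/9 / 5/9 = 2/5
P(U=3 | obs) = 1/9 / 5/9 = 1/5
P(U=4 | obs) = 2/9 / 5/9 = 2/5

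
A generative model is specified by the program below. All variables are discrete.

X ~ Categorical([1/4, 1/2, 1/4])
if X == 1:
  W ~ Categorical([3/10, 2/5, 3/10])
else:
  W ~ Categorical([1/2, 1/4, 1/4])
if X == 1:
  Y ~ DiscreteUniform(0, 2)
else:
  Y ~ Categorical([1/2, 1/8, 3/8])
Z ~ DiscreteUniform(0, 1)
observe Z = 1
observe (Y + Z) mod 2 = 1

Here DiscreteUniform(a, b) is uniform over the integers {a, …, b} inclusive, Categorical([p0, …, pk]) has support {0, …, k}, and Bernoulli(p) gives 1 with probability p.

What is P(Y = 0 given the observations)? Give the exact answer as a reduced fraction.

P(Y = 0 | obs) = 20/37

Enumerate traces; 18 have nonzero weight after conditioning:
  (X=0, W=0, Y=0, Z=1) weight 1/32
  (X=0, W=0, Y=2, Z=1) weight 3/128
  (X=0, W=1, Y=0, Z=1) weight 1/64
  (X=0, W=1, Y=2, Z=1) weight 3/256
  (X=0, W=2, Y=0, Z=1) weight 1/64
  (X=0, W=2, Y=2, Z=1) weight 3/256
  (X=1, W=0, Y=0, Z=1) weight 1/40
  (X=1, W=0, Y=2, Z=1) weight 1/40
  … 10 more
Group by Y:
  weight(Y=0) = 5/24
  weight(Y=2) = 17/96
Total weight = 5/24 + 17/96 = 37/96
P(Y=0 | obs) = 5/24 / 37/96 = 20/37
P(Y=2 | obs) = 17/96 / 37/96 = 17/37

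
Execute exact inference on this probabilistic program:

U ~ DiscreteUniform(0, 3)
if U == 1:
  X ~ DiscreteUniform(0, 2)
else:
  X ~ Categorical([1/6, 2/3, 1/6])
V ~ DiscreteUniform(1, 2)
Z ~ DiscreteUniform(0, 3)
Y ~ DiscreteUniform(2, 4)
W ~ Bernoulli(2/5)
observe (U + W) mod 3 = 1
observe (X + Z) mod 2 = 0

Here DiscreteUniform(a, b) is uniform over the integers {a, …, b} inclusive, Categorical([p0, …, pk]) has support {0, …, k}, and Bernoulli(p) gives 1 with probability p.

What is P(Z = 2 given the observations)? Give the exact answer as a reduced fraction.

Enumerate traces; 108 have nonzero weight after conditioning:
  (U=0, X=0, V=1, Z=0, Y=2, W=1) weight 1/1440
  (U=0, X=0, V=1, Z=0, Y=3, W=1) weight 1/1440
  (U=0, X=0, V=1, Z=0, Y=4, W=1) weight 1/1440
  (U=0, X=0, V=1, Z=2, Y=2, W=1) weight 1/1440
  (U=0, X=0, V=1, Z=2, Y=3, W=1) weight 1/1440
  (U=0, X=0, V=1, Z=2, Y=4, W=1) weight 1/1440
  (U=0, X=0, V=2, Z=0, Y=2, W=1) weight 1/1440
  (U=0, X=0, V=2, Z=0, Y=3, W=1) weight 1/1440
  (U=0, X=1, V=1, Z=1, Y=2, W=1) weight 1/360
  (U=0, X=1, V=1, Z=3, Y=2, W=1) weight 1/360
  … 98 more
Group by Z:
  weight(Z=0) = 1/24
  weight(Z=1) = 11/240
  weight(Z=2) = 1/24
  weight(Z=3) = 11/240
Total weight = 1/24 + 11/240 + 1/24 + 11/240 = 7/40
P(Z=0 | obs) = 1/24 / 7/40 = 5/21
P(Z=1 | obs) = 11/240 / 7/40 = 11/42
P(Z=2 | obs) = 1/24 / 7/40 = 5/21
P(Z=3 | obs) = 11/240 / 7/40 = 11/42

P(Z = 2 | obs) = 5/21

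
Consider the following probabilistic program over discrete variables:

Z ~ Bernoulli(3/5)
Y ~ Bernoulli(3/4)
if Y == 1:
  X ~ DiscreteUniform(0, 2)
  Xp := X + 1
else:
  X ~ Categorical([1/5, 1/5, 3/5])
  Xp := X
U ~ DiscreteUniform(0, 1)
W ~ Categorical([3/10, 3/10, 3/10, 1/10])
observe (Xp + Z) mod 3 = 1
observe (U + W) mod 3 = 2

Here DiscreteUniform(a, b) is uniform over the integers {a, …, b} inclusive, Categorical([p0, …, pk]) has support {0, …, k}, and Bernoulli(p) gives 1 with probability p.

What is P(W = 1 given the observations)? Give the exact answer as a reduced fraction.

Enumerate traces; 8 have nonzero weight after conditioning:
  (Z=0, Y=0, X=1, U=0, W=2) weight 3/1000
  (Z=0, Y=0, X=1, U=1, W=1) weight 3/1000
  (Z=0, Y=1, X=0, U=0, W=2) weight 3/200
  (Z=0, Y=1, X=0, U=1, W=1) weight 3/200
  (Z=1, Y=0, X=0, U=0, W=2) weight 9/2000
  (Z=1, Y=0, X=0, U=1, W=1) weight 9/2000
  (Z=1, Y=1, X=2, U=0, W=2) weight 9/400
  (Z=1, Y=1, X=2, U=1, W=1) weight 9/400
Group by W:
  weight(W=1) = 9/200
  weight(W=2) = 9/200
Total weight = 9/200 + 9/200 = 9/100
P(W=1 | obs) = 9/200 / 9/100 = 1/2
P(W=2 | obs) = 9/200 / 9/100 = 1/2

P(W = 1 | obs) = 1/2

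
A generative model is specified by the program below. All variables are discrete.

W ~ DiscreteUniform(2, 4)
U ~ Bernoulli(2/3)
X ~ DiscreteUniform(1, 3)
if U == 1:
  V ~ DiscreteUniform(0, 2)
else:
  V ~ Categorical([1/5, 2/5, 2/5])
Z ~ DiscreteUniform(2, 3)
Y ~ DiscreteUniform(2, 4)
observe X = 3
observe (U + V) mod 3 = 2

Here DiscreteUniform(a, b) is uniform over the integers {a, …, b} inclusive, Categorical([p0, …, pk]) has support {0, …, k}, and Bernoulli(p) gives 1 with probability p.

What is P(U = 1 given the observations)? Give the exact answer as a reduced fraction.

Enumerate traces; 36 have nonzero weight after conditioning:
  (W=2, U=0, X=3, V=2, Z=2, Y=2) weight 1/405
  (W=2, U=0, X=3, V=2, Z=2, Y=3) weight 1/405
  (W=2, U=0, X=3, V=2, Z=2, Y=4) weight 1/405
  (W=2, U=0, X=3, V=2, Z=3, Y=2) weight 1/405
  (W=2, U=0, X=3, V=2, Z=3, Y=3) weight 1/405
  (W=2, U=0, X=3, V=2, Z=3, Y=4) weight 1/405
  (W=2, U=1, X=3, V=1, Z=2, Y=2) weight 1/243
  (W=2, U=1, X=3, V=1, Z=2, Y=3) weight 1/243
  … 28 more
Group by U:
  weight(U=0) = 2/45
  weight(U=1) = 2/27
Total weight = 2/45 + 2/27 = 16/135
P(U=0 | obs) = 2/45 / 16/135 = 3/8
P(U=1 | obs) = 2/27 / 16/135 = 5/8

P(U = 1 | obs) = 5/8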